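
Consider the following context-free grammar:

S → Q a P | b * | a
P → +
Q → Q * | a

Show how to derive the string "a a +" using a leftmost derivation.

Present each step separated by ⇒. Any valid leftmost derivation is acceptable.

S ⇒ Q a P ⇒ a a P ⇒ a a +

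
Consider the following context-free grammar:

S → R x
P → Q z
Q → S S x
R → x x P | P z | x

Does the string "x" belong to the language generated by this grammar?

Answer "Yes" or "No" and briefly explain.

No - no valid derivation exists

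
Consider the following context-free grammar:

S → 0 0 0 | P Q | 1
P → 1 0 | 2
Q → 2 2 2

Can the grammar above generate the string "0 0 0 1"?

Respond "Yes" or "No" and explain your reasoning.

No - no valid derivation exists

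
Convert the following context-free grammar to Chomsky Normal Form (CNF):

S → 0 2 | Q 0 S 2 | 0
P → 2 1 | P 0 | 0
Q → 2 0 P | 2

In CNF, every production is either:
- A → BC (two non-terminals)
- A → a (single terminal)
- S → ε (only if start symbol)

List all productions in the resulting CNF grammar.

T0 → 0; T2 → 2; S → 0; T1 → 1; P → 0; Q → 2; S → T0 T2; S → Q X0; X0 → T0 X1; X1 → S T2; P → T2 T1; P → P T0; Q → T2 X2; X2 → T0 P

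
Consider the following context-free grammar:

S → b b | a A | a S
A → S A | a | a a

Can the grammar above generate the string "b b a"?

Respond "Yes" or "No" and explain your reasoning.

No - no valid derivation exists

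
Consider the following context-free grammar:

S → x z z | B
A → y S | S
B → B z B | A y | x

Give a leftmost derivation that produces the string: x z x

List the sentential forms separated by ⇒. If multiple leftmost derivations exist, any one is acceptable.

S ⇒ B ⇒ B z B ⇒ x z B ⇒ x z x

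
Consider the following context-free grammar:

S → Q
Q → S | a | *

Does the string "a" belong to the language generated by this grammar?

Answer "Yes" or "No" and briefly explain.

Yes - a valid derivation exists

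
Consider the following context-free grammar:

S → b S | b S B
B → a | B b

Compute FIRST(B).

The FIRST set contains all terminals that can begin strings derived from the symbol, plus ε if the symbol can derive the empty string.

We compute FIRST(B) using the standard algorithm.
FIRST(B) = {a}
FIRST(S) = {b}
Therefore, FIRST(B) = {a}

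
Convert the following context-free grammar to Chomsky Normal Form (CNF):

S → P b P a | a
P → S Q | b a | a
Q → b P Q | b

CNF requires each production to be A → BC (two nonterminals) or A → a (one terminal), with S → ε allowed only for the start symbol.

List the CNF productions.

TB → b; TA → a; S → a; P → a; Q → b; S → P X0; X0 → TB X1; X1 → P TA; P → S Q; P → TB TA; Q → TB X2; X2 → P Q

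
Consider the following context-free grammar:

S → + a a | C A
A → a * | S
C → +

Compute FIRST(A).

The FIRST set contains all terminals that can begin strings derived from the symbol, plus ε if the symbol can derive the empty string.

We compute FIRST(A) using the standard algorithm.
FIRST(A) = {+, a}
FIRST(C) = {+}
FIRST(S) = {+}
Therefore, FIRST(A) = {+, a}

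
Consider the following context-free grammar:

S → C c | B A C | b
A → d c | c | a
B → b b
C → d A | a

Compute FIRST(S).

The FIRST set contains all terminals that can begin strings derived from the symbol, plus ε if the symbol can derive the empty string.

We compute FIRST(S) using the standard algorithm.
FIRST(A) = {a, c, d}
FIRST(B) = {b}
FIRST(C) = {a, d}
FIRST(S) = {a, b, d}
Therefore, FIRST(S) = {a, b, d}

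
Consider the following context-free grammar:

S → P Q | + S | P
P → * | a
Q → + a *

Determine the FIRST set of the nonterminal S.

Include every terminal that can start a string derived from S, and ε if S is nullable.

We compute FIRST(S) using the standard algorithm.
FIRST(P) = {*, a}
FIRST(Q) = {+}
FIRST(S) = {*, +, a}
Therefore, FIRST(S) = {*, +, a}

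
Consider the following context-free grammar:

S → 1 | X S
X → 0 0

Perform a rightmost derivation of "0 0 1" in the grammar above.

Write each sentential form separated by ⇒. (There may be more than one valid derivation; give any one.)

S ⇒ X S ⇒ X 1 ⇒ 0 0 1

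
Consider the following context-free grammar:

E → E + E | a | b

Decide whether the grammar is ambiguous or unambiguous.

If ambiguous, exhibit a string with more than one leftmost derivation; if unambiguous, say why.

Ambiguous - the string 'b + b + a + a + a + a' has two distinct leftmost derivations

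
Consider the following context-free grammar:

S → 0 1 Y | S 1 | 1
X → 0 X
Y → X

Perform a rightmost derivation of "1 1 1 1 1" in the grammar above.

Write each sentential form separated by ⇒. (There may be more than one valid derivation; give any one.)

S ⇒ S 1 ⇒ S 1 1 ⇒ S 1 1 1 ⇒ S 1 1 1 1 ⇒ 1 1 1 1 1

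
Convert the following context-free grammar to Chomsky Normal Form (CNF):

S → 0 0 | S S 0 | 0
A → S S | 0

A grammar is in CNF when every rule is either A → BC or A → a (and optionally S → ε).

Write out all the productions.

T0 → 0; S → 0; A → 0; S → T0 T0; S → S X0; X0 → S T0; A → S S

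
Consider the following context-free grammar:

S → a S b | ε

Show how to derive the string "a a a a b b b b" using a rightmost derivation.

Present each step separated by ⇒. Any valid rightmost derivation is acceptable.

S ⇒ a S b ⇒ a a S b b ⇒ a a a S b b b ⇒ a a a a S b b b b ⇒ a a a a b b b b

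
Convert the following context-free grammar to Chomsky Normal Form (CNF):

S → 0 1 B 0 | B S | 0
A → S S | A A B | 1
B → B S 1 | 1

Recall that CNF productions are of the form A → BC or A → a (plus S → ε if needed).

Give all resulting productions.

T0 → 0; T1 → 1; S → 0; A → 1; B → 1; S → T0 X0; X0 → T1 X1; X1 → B T0; S → B S; A → S S; A → A X2; X2 → A B; B → B X3; X3 → S T1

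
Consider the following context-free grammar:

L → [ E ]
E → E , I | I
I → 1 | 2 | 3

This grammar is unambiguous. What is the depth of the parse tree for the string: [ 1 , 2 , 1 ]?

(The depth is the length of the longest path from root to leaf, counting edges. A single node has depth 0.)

5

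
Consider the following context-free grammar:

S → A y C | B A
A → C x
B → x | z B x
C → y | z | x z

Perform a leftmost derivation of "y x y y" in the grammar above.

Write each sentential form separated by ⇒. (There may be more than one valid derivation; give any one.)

S ⇒ A y C ⇒ C x y C ⇒ y x y C ⇒ y x y y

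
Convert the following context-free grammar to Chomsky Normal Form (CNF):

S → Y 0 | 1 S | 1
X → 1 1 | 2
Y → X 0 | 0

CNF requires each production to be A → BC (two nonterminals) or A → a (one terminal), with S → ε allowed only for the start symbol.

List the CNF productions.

T0 → 0; T1 → 1; S → 1; X → 2; Y → 0; S → Y T0; S → T1 S; X → T1 T1; Y → X T0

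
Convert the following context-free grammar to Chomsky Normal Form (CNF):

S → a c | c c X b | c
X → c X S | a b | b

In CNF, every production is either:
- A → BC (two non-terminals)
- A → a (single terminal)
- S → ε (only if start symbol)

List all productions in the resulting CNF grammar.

TA → a; TC → c; TB → b; S → c; X → b; S → TA TC; S → TC X0; X0 → TC X1; X1 → X TB; X → TC X2; X2 → X S; X → TA TB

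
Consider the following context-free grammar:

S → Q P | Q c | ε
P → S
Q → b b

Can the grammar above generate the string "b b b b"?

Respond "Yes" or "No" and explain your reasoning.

Yes - a valid derivation exists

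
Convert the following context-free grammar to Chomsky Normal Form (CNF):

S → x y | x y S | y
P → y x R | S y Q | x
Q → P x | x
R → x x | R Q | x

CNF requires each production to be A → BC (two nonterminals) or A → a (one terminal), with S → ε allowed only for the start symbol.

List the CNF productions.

TX → x; TY → y; S → y; P → x; Q → x; R → x; S → TX TY; S → TX X0; X0 → TY S; P → TY X1; X1 → TX R; P → S X2; X2 → TY Q; Q → P TX; R → TX TX; R → R Q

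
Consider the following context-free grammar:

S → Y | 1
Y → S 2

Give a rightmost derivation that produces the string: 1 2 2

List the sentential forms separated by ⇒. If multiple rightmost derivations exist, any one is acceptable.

S ⇒ Y ⇒ S 2 ⇒ Y 2 ⇒ S 2 2 ⇒ 1 2 2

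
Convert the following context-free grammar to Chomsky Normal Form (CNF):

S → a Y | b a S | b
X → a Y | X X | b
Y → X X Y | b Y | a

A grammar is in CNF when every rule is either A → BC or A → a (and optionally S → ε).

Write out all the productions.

TA → a; TB → b; S → b; X → b; Y → a; S → TA Y; S → TB X0; X0 → TA S; X → TA Y; X → X X; Y → X X1; X1 → X Y; Y → TB Y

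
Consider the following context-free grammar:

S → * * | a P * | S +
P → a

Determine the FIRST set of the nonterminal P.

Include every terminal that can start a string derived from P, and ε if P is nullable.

We compute FIRST(P) using the standard algorithm.
FIRST(P) = {a}
FIRST(S) = {*, a}
Therefore, FIRST(P) = {a}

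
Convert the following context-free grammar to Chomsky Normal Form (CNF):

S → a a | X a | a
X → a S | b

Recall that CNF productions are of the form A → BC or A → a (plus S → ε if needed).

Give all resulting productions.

TA → a; S → a; X → b; S → TA TA; S → X TA; X → TA S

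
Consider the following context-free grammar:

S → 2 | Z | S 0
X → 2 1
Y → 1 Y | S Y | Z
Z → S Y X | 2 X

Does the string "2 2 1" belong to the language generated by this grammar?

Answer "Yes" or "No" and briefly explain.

Yes - a valid derivation exists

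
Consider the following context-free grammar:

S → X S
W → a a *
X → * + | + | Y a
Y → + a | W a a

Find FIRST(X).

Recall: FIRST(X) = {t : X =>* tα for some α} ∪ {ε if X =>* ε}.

We compute FIRST(X) using the standard algorithm.
FIRST(S) = {*, +, a}
FIRST(W) = {a}
FIRST(X) = {*, +, a}
FIRST(Y) = {+, a}
Therefore, FIRST(X) = {*, +, a}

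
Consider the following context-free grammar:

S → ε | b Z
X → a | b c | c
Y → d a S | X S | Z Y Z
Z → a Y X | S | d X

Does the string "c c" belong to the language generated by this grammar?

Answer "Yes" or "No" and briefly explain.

No - no valid derivation exists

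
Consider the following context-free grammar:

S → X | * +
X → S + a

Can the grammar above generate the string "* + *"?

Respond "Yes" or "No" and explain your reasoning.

No - no valid derivation exists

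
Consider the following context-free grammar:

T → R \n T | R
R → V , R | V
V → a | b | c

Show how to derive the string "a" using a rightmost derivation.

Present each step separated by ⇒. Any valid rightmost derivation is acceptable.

T ⇒ R ⇒ V ⇒ a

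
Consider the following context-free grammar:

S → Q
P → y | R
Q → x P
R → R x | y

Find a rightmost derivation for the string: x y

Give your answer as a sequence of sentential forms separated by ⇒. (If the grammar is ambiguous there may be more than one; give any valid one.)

S ⇒ Q ⇒ x P ⇒ x y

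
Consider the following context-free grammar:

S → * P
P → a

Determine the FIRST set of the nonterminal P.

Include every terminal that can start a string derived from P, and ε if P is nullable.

We compute FIRST(P) using the standard algorithm.
FIRST(P) = {a}
FIRST(S) = {*}
Therefore, FIRST(P) = {a}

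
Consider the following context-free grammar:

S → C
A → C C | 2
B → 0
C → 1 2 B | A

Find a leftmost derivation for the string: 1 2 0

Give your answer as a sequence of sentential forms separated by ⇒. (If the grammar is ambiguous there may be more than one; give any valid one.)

S ⇒ C ⇒ 1 2 B ⇒ 1 2 0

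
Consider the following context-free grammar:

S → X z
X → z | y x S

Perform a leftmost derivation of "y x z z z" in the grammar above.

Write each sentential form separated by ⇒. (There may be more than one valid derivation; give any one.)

S ⇒ X z ⇒ y x S z ⇒ y x X z z ⇒ y x z z z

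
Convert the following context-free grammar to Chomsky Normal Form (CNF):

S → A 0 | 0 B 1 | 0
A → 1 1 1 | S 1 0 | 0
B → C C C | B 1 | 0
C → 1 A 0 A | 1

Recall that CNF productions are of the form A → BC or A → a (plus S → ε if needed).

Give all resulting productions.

T0 → 0; T1 → 1; S → 0; A → 0; B → 0; C → 1; S → A T0; S → T0 X0; X0 → B T1; A → T1 X1; X1 → T1 T1; A → S X2; X2 → T1 T0; B → C X3; X3 → C C; B → B T1; C → T1 X4; X4 → A X5; X5 → T0 A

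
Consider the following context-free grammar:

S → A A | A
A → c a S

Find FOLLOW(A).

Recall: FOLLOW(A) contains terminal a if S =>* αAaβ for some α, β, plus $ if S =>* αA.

We compute FOLLOW(A) using the standard algorithm.
FOLLOW(S) starts with {$}.
FIRST(A) = {c}
FIRST(S) = {c}
FOLLOW(A) = {$, c}
FOLLOW(S) = {$, c}
Therefore, FOLLOW(A) = {$, c}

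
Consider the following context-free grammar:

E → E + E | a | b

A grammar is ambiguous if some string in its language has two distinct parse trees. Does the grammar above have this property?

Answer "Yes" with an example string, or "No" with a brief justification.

Yes - the string 'b + a + a + b + a' has two distinct parse trees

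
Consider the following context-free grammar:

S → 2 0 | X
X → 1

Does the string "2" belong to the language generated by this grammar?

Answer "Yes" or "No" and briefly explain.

No - no valid derivation exists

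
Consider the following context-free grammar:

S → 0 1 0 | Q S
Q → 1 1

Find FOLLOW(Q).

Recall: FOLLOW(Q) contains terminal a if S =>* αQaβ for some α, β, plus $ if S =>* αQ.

We compute FOLLOW(Q) using the standard algorithm.
FOLLOW(S) starts with {$}.
FIRST(Q) = {1}
FIRST(S) = {0, 1}
FOLLOW(Q) = {0, 1}
FOLLOW(S) = {$}
Therefore, FOLLOW(Q) = {0, 1}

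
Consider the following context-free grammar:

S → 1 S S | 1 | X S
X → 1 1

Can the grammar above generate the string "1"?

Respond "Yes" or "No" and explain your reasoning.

Yes - a valid derivation exists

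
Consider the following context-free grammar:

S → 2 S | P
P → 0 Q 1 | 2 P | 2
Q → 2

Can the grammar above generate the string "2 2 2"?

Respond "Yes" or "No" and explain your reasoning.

Yes - a valid derivation exists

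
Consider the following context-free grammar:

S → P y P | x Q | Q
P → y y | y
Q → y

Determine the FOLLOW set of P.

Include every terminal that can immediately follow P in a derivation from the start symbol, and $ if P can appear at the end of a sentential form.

We compute FOLLOW(P) using the standard algorithm.
FOLLOW(S) starts with {$}.
FIRST(P) = {y}
FIRST(Q) = {y}
FIRST(S) = {x, y}
FOLLOW(P) = {$, y}
FOLLOW(Q) = {$}
FOLLOW(S) = {$}
Therefore, FOLLOW(P) = {$, y}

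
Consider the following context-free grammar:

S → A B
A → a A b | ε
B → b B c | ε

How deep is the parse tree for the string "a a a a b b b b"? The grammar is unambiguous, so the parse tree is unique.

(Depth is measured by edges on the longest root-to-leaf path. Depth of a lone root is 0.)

6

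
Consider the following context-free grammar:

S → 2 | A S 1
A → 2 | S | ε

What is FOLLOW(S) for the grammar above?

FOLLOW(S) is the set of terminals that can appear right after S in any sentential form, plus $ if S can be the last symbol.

We compute FOLLOW(S) using the standard algorithm.
FOLLOW(S) starts with {$}.
FIRST(A) = {2, ε}
FIRST(S) = {2}
FOLLOW(A) = {2}
FOLLOW(S) = {$, 1, 2}
Therefore, FOLLOW(S) = {$, 1, 2}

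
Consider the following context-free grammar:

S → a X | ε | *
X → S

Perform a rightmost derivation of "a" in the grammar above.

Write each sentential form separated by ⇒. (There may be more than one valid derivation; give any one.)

S ⇒ a X ⇒ a S ⇒ a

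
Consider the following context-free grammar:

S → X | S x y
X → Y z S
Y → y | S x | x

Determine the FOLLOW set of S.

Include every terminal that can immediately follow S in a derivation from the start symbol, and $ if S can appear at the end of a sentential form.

We compute FOLLOW(S) using the standard algorithm.
FOLLOW(S) starts with {$}.
FIRST(S) = {x, y}
FIRST(X) = {x, y}
FIRST(Y) = {x, y}
FOLLOW(S) = {$, x}
FOLLOW(X) = {$, x}
FOLLOW(Y) = {z}
Therefore, FOLLOW(S) = {$, x}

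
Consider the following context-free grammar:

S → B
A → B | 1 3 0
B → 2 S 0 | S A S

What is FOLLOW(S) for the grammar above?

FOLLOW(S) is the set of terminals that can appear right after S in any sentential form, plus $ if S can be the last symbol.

We compute FOLLOW(S) using the standard algorithm.
FOLLOW(S) starts with {$}.
FIRST(A) = {1, 2}
FIRST(B) = {2}
FIRST(S) = {2}
FOLLOW(A) = {2}
FOLLOW(B) = {$, 0, 1, 2}
FOLLOW(S) = {$, 0, 1, 2}
Therefore, FOLLOW(S) = {$, 0, 1, 2}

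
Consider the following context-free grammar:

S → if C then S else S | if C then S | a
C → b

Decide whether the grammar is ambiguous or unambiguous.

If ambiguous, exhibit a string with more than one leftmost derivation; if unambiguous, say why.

Ambiguous - the string 'if b then if b then if b then a else a else a' has two distinct leftmost derivations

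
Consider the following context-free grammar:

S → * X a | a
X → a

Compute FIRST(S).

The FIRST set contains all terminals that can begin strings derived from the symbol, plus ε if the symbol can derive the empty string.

We compute FIRST(S) using the standard algorithm.
FIRST(S) = {*, a}
FIRST(X) = {a}
Therefore, FIRST(S) = {*, a}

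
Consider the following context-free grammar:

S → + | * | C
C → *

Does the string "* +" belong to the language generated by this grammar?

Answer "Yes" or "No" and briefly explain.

No - no valid derivation exists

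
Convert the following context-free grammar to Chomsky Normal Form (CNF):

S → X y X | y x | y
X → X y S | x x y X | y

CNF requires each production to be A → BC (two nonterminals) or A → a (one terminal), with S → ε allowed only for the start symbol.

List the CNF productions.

TY → y; TX → x; S → y; X → y; S → X X0; X0 → TY X; S → TY TX; X → X X1; X1 → TY S; X → TX X2; X2 → TX X3; X3 → TY X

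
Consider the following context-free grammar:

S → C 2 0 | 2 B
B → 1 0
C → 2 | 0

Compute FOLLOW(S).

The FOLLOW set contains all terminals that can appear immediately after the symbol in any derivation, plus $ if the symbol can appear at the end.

We compute FOLLOW(S) using the standard algorithm.
FOLLOW(S) starts with {$}.
FIRST(B) = {1}
FIRST(C) = {0, 2}
FIRST(S) = {0, 2}
FOLLOW(B) = {$}
FOLLOW(C) = {2}
FOLLOW(S) = {$}
Therefore, FOLLOW(S) = {$}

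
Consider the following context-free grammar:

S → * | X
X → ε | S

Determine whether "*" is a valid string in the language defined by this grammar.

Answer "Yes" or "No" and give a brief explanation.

Yes - a valid derivation exists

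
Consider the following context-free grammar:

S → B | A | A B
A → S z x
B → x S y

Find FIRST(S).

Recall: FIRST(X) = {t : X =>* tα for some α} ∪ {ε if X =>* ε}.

We compute FIRST(S) using the standard algorithm.
FIRST(A) = {x}
FIRST(B) = {x}
FIRST(S) = {x}
Therefore, FIRST(S) = {x}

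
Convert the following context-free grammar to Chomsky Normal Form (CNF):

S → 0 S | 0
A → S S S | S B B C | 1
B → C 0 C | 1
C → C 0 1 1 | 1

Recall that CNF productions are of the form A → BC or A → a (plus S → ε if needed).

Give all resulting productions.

T0 → 0; S → 0; A → 1; B → 1; T1 → 1; C → 1; S → T0 S; A → S X0; X0 → S S; A → S X1; X1 → B X2; X2 → B C; B → C X3; X3 → T0 C; C → C X4; X4 → T0 X5; X5 → T1 T1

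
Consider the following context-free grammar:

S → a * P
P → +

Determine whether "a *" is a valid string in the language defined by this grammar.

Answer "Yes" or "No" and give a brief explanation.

No - no valid derivation exists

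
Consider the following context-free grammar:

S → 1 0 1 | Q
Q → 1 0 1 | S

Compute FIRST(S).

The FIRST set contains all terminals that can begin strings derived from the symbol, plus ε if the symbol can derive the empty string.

We compute FIRST(S) using the standard algorithm.
FIRST(Q) = {1}
FIRST(S) = {1}
Therefore, FIRST(S) = {1}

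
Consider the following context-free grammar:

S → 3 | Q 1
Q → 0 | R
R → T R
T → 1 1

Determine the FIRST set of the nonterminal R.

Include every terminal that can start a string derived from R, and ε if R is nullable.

We compute FIRST(R) using the standard algorithm.
FIRST(Q) = {0, 1}
FIRST(R) = {1}
FIRST(S) = {0, 1, 3}
FIRST(T) = {1}
Therefore, FIRST(R) = {1}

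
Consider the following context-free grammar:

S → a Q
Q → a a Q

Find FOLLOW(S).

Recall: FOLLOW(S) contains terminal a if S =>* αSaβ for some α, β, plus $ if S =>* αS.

We compute FOLLOW(S) using the standard algorithm.
FOLLOW(S) starts with {$}.
FIRST(Q) = {a}
FIRST(S) = {a}
FOLLOW(Q) = {$}
FOLLOW(S) = {$}
Therefore, FOLLOW(S) = {$}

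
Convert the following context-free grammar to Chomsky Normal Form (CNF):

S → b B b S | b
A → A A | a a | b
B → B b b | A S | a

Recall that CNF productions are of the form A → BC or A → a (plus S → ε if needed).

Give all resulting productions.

TB → b; S → b; TA → a; A → b; B → a; S → TB X0; X0 → B X1; X1 → TB S; A → A A; A → TA TA; B → B X2; X2 → TB TB; B → A S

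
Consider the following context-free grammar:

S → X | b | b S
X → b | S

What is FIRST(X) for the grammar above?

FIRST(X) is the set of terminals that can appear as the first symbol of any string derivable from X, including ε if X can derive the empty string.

We compute FIRST(X) using the standard algorithm.
FIRST(S) = {b}
FIRST(X) = {b}
Therefore, FIRST(X) = {b}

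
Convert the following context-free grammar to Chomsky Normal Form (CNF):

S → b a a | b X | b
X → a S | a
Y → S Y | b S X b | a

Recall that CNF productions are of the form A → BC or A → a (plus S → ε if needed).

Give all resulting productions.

TB → b; TA → a; S → b; X → a; Y → a; S → TB X0; X0 → TA TA; S → TB X; X → TA S; Y → S Y; Y → TB X1; X1 → S X2; X2 → X TB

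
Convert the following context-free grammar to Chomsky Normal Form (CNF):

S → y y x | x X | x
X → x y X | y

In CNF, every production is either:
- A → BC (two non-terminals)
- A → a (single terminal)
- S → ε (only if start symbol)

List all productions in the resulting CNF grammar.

TY → y; TX → x; S → x; X → y; S → TY X0; X0 → TY TX; S → TX X; X → TX X1; X1 → TY X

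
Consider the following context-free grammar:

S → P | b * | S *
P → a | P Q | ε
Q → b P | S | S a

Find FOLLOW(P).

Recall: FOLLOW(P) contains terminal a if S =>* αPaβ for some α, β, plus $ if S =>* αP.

We compute FOLLOW(P) using the standard algorithm.
FOLLOW(S) starts with {$}.
FIRST(P) = {*, a, b, ε}
FIRST(Q) = {*, a, b, ε}
FIRST(S) = {*, a, b, ε}
FOLLOW(P) = {$, *, a, b}
FOLLOW(Q) = {$, *, a, b}
FOLLOW(S) = {$, *, a, b}
Therefore, FOLLOW(P) = {$, *, a, b}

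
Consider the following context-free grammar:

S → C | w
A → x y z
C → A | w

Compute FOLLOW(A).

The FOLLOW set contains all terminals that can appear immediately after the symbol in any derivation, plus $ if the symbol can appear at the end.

We compute FOLLOW(A) using the standard algorithm.
FOLLOW(S) starts with {$}.
FIRST(A) = {x}
FIRST(C) = {w, x}
FIRST(S) = {w, x}
FOLLOW(A) = {$}
FOLLOW(C) = {$}
FOLLOW(S) = {$}
Therefore, FOLLOW(A) = {$}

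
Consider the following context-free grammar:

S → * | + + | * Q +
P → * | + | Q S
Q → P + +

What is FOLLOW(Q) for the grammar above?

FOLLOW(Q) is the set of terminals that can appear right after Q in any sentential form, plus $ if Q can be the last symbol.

We compute FOLLOW(Q) using the standard algorithm.
FOLLOW(S) starts with {$}.
FIRST(P) = {*, +}
FIRST(Q) = {*, +}
FIRST(S) = {*, +}
FOLLOW(P) = {+}
FOLLOW(Q) = {*, +}
FOLLOW(S) = {$, +}
Therefore, FOLLOW(Q) = {*, +}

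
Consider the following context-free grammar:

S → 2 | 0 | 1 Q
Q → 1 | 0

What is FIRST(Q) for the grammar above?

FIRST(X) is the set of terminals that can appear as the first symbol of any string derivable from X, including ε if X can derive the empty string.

We compute FIRST(Q) using the standard algorithm.
FIRST(Q) = {0, 1}
FIRST(S) = {0, 1, 2}
Therefore, FIRST(Q) = {0, 1}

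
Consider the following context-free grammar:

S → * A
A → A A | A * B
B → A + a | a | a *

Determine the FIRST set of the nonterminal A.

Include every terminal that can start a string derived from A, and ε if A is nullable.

We compute FIRST(A) using the standard algorithm.
FIRST(A) = {}
FIRST(B) = {a}
FIRST(S) = {*}
Therefore, FIRST(A) = {}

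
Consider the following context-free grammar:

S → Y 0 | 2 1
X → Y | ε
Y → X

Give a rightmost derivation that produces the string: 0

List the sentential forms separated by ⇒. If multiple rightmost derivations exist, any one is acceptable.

S ⇒ Y 0 ⇒ X 0 ⇒ 0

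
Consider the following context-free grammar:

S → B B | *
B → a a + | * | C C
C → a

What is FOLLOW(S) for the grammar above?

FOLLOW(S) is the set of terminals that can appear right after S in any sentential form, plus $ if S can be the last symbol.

We compute FOLLOW(S) using the standard algorithm.
FOLLOW(S) starts with {$}.
FIRST(B) = {*, a}
FIRST(C) = {a}
FIRST(S) = {*, a}
FOLLOW(B) = {$, *, a}
FOLLOW(C) = {$, *, a}
FOLLOW(S) = {$}
Therefore, FOLLOW(S) = {$}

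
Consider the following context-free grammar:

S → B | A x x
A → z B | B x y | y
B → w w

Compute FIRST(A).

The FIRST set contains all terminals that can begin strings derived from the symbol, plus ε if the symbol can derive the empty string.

We compute FIRST(A) using the standard algorithm.
FIRST(A) = {w, y, z}
FIRST(B) = {w}
FIRST(S) = {w, y, z}
Therefore, FIRST(A) = {w, y, z}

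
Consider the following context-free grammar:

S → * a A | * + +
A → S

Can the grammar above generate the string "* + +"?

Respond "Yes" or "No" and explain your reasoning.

Yes - a valid derivation exists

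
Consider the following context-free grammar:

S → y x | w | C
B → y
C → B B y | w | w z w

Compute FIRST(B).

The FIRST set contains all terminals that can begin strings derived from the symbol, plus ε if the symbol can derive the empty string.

We compute FIRST(B) using the standard algorithm.
FIRST(B) = {y}
FIRST(C) = {w, y}
FIRST(S) = {w, y}
Therefore, FIRST(B) = {y}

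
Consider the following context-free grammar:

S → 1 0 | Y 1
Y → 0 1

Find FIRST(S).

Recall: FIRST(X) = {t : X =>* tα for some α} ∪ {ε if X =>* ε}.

We compute FIRST(S) using the standard algorithm.
FIRST(S) = {0, 1}
FIRST(Y) = {0}
Therefore, FIRST(S) = {0, 1}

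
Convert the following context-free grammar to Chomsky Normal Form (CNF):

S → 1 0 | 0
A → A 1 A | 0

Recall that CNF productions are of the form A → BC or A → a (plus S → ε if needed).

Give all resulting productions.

T1 → 1; T0 → 0; S → 0; A → 0; S → T1 T0; A → A X0; X0 → T1 A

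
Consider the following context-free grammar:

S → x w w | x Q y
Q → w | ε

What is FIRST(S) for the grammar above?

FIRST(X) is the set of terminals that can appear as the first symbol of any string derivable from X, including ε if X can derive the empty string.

We compute FIRST(S) using the standard algorithm.
FIRST(Q) = {w, ε}
FIRST(S) = {x}
Therefore, FIRST(S) = {x}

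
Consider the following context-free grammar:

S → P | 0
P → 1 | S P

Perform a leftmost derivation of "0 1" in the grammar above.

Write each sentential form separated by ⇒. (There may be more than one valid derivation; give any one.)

S ⇒ P ⇒ S P ⇒ 0 P ⇒ 0 1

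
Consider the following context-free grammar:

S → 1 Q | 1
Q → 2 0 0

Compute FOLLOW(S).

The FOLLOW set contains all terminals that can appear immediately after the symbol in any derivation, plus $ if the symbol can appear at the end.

We compute FOLLOW(S) using the standard algorithm.
FOLLOW(S) starts with {$}.
FIRST(Q) = {2}
FIRST(S) = {1}
FOLLOW(Q) = {$}
FOLLOW(S) = {$}
Therefore, FOLLOW(S) = {$}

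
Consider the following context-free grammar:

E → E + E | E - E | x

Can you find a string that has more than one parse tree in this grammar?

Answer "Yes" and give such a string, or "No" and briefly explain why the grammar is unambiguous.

Yes - the string 'x + x + x - x - x' has two distinct parse trees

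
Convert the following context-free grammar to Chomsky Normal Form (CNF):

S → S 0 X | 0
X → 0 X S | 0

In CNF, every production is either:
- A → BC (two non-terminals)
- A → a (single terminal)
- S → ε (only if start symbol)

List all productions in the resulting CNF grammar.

T0 → 0; S → 0; X → 0; S → S X0; X0 → T0 X; X → T0 X1; X1 → X S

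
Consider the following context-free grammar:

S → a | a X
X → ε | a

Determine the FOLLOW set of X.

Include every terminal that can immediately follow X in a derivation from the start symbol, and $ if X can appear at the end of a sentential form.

We compute FOLLOW(X) using the standard algorithm.
FOLLOW(S) starts with {$}.
FIRST(S) = {a}
FIRST(X) = {a, ε}
FOLLOW(S) = {$}
FOLLOW(X) = {$}
Therefore, FOLLOW(X) = {$}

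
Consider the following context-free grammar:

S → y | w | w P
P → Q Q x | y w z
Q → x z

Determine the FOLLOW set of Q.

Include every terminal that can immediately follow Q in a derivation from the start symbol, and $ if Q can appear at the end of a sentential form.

We compute FOLLOW(Q) using the standard algorithm.
FOLLOW(S) starts with {$}.
FIRST(P) = {x, y}
FIRST(Q) = {x}
FIRST(S) = {w, y}
FOLLOW(P) = {$}
FOLLOW(Q) = {x}
FOLLOW(S) = {$}
Therefore, FOLLOW(Q) = {x}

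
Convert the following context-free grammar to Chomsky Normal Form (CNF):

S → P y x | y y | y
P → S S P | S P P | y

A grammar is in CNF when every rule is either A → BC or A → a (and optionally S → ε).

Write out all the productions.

TY → y; TX → x; S → y; P → y; S → P X0; X0 → TY TX; S → TY TY; P → S X1; X1 → S P; P → S X2; X2 → P P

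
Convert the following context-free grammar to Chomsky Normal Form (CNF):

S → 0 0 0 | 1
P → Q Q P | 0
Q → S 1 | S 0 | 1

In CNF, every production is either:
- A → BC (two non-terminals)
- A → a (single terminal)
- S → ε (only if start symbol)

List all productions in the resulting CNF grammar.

T0 → 0; S → 1; P → 0; T1 → 1; Q → 1; S → T0 X0; X0 → T0 T0; P → Q X1; X1 → Q P; Q → S T1; Q → S T0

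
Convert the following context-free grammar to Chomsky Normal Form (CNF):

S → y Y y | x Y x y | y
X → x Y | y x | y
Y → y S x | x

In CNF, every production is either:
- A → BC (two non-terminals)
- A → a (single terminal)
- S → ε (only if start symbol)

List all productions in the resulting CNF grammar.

TY → y; TX → x; S → y; X → y; Y → x; S → TY X0; X0 → Y TY; S → TX X1; X1 → Y X2; X2 → TX TY; X → TX Y; X → TY TX; Y → TY X3; X3 → S TX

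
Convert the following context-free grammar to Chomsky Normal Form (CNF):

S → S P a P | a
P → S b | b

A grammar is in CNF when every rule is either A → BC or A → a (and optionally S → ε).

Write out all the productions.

TA → a; S → a; TB → b; P → b; S → S X0; X0 → P X1; X1 → TA P; P → S TB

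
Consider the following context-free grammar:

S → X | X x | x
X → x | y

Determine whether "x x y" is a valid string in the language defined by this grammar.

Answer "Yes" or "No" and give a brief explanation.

No - no valid derivation exists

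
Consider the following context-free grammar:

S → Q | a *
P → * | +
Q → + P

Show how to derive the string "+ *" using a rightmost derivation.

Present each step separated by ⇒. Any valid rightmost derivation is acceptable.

S ⇒ Q ⇒ + P ⇒ + *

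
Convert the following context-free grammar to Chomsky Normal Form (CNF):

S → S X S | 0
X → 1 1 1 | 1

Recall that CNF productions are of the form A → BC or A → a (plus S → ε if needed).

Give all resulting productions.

S → 0; T1 → 1; X → 1; S → S X0; X0 → X S; X → T1 X1; X1 → T1 T1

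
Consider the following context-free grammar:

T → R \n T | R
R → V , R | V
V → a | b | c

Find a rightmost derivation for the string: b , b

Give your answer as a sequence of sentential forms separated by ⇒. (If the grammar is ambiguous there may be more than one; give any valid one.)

T ⇒ R ⇒ V , R ⇒ V , V ⇒ V , b ⇒ b , b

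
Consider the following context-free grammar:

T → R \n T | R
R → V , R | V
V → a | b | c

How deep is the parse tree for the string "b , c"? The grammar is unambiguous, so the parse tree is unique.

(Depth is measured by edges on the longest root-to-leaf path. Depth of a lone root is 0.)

4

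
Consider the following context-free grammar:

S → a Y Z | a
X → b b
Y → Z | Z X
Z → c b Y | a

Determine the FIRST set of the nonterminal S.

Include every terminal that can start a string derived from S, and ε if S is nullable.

We compute FIRST(S) using the standard algorithm.
FIRST(S) = {a}
FIRST(X) = {b}
FIRST(Y) = {a, c}
FIRST(Z) = {a, c}
Therefore, FIRST(S) = {a}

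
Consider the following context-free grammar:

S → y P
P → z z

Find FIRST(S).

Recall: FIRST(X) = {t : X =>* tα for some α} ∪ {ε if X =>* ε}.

We compute FIRST(S) using the standard algorithm.
FIRST(P) = {z}
FIRST(S) = {y}
Therefore, FIRST(S) = {y}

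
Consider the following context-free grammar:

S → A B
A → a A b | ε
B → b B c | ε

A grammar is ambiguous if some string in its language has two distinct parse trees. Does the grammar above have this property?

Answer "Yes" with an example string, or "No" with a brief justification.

No - the grammar is unambiguous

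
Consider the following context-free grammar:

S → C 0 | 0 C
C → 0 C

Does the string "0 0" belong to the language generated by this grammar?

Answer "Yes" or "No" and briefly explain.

No - no valid derivation exists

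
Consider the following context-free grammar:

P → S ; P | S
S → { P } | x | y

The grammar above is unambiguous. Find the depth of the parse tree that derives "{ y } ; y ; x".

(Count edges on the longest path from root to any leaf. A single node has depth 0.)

4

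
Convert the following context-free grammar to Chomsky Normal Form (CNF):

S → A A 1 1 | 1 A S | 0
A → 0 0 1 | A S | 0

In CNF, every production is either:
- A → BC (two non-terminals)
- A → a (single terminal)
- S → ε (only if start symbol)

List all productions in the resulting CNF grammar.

T1 → 1; S → 0; T0 → 0; A → 0; S → A X0; X0 → A X1; X1 → T1 T1; S → T1 X2; X2 → A S; A → T0 X3; X3 → T0 T1; A → A S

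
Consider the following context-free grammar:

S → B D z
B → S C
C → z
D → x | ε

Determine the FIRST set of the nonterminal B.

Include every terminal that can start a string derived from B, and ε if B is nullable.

We compute FIRST(B) using the standard algorithm.
FIRST(B) = {}
FIRST(C) = {z}
FIRST(D) = {x, ε}
FIRST(S) = {}
Therefore, FIRST(B) = {}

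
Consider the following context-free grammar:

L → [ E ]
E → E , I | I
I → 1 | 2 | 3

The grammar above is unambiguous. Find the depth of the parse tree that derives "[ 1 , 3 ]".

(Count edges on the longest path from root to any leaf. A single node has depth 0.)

4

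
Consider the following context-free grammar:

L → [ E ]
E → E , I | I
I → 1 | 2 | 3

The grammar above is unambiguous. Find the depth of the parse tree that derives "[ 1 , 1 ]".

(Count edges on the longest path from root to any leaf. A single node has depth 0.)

4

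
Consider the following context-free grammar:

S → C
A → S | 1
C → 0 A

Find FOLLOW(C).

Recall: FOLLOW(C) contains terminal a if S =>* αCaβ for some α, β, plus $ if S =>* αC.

We compute FOLLOW(C) using the standard algorithm.
FOLLOW(S) starts with {$}.
FIRST(A) = {0, 1}
FIRST(C) = {0}
FIRST(S) = {0}
FOLLOW(A) = {$}
FOLLOW(C) = {$}
FOLLOW(S) = {$}
Therefore, FOLLOW(C) = {$}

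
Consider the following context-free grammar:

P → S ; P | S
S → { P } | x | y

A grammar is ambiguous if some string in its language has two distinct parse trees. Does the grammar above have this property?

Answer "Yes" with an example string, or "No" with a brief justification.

No - the grammar is unambiguous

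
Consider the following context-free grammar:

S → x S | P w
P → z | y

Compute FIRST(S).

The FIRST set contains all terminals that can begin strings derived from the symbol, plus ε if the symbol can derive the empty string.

We compute FIRST(S) using the standard algorithm.
FIRST(P) = {y, z}
FIRST(S) = {x, y, z}
Therefore, FIRST(S) = {x, y, z}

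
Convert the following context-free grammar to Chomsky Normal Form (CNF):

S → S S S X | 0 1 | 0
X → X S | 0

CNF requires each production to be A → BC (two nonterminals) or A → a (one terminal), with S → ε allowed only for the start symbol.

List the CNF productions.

T0 → 0; T1 → 1; S → 0; X → 0; S → S X0; X0 → S X1; X1 → S X; S → T0 T1; X → X S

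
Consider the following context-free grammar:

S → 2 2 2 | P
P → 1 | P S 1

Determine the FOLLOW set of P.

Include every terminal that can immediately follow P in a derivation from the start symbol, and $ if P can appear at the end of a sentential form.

We compute FOLLOW(P) using the standard algorithm.
FOLLOW(S) starts with {$}.
FIRST(P) = {1}
FIRST(S) = {1, 2}
FOLLOW(P) = {$, 1, 2}
FOLLOW(S) = {$, 1}
Therefore, FOLLOW(P) = {$, 1, 2}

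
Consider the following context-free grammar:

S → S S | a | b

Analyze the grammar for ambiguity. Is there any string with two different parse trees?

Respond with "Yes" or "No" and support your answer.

Yes - the string 'b b b a a b' has two distinct parse trees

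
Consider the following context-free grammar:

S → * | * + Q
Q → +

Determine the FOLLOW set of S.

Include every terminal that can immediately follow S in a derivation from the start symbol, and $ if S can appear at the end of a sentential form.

We compute FOLLOW(S) using the standard algorithm.
FOLLOW(S) starts with {$}.
FIRST(Q) = {+}
FIRST(S) = {*}
FOLLOW(Q) = {$}
FOLLOW(S) = {$}
Therefore, FOLLOW(S) = {$}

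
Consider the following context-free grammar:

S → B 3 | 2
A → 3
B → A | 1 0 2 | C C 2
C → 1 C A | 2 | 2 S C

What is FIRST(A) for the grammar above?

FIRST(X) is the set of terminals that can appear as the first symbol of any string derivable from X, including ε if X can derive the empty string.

We compute FIRST(A) using the standard algorithm.
FIRST(A) = {3}
FIRST(B) = {1, 2, 3}
FIRST(C) = {1, 2}
FIRST(S) = {1, 2, 3}
Therefore, FIRST(A) = {3}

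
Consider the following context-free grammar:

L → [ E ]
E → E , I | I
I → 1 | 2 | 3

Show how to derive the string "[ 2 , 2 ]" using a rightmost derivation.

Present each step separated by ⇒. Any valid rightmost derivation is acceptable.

L ⇒ [ E ] ⇒ [ E , I ] ⇒ [ E , 2 ] ⇒ [ I , 2 ] ⇒ [ 2 , 2 ]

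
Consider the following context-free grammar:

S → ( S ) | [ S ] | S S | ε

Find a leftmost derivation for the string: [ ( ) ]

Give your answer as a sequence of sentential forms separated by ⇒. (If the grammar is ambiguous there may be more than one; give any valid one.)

S ⇒ [ S ] ⇒ [ ( S ) ] ⇒ [ ( ) ]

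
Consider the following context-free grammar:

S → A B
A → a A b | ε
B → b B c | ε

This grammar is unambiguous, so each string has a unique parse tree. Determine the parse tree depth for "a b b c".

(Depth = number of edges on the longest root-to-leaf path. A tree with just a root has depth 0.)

3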